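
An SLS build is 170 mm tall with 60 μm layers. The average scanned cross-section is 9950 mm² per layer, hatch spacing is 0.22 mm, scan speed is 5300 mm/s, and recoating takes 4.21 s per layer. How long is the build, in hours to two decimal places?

Number of layers: 170 / 0.06 → 2834 (rounded up).
Scan path per layer = 9950 / 0.22, so 45227.3 mm.
Scan time per layer = 45227.3 / 5300, so 8.5335 s.
Layer cycle = 8.5335 + 4.21, so 12.7435 s.
2834 layers × 12.7435 s/layer = 36115.079 s, i.e. 10.03 hours.

10.03 hours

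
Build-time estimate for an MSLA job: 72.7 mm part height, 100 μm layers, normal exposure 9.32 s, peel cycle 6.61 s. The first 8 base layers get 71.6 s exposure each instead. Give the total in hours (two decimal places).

3.36 hours

Layers = ⌈72.7/0.1⌉ = 727.
Burn-in layers: 8 × (71.6 + 6.61) → 625.68 s.
Normal layers = 719 × (9.32 + 6.61), so 11453.67 s.
Total = 625.68 + 11453.67 = 12079.35 s = 3.36 hours.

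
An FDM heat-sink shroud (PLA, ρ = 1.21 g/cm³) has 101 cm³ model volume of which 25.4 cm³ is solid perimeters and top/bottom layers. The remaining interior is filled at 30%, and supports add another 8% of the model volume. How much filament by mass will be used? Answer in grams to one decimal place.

68.0 g

Volume inside the shell = 101 − 25.4 = 75.6 cm³.
Infill volume: 0.30 × 75.6 → 22.68 cm³.
Support: 0.08 × 101 → 8.08 cm³.
Deposited volume: 25.4 + 22.68 + 8.08 → 56.16 cm³.
Mass = 56.16 × 1.21 = 67.9536 g.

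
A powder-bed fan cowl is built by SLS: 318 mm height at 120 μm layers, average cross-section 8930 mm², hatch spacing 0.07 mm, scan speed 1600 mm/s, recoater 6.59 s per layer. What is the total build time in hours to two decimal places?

Number of layers: 318 / 0.12 → 2650 (rounded up).
Hatch length per layer = 8930 / 0.07, so 127571.4 mm.
Per-layer scan time: 127571.4 / 1600 → 79.7321 s.
Time per layer = 79.7321 + 6.59, so 86.3221 s.
Total: 2650 × 86.3221 s = 228753.565 s → 63.54 hours.

63.54 hours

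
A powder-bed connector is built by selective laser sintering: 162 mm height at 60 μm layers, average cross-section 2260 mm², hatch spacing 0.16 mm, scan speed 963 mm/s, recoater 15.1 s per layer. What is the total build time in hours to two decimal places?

Layer count = ceil(162 / 0.06) = 2700.
Scan path per layer = 2260 / 0.16 = 14125 mm.
Laser time per layer: 14125 / 963 → 14.6677 s.
Time per layer: 14.6677 + 15.1 → 29.7677 s.
2700 layers × 29.7677 s/layer = 80372.79 s, i.e. 22.33 hours.

22.33 hours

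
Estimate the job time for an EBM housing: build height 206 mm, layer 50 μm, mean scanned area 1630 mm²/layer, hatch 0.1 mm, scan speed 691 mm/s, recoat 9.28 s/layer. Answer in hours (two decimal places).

Number of layers: 206 / 0.05 → 4120 (rounded up).
Per-layer scan distance: 1630 / 0.1 → 16300 mm.
Scan time per layer: 16300 / 691 → 23.589 s.
Layer cycle = 23.589 + 9.28, so 32.869 s.
Total: 4120 × 32.869 s = 135420.28 s → 37.62 hours.

37.62 hours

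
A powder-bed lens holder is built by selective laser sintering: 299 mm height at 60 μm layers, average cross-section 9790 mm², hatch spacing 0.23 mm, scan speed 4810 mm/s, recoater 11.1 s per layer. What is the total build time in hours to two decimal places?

27.62 hours

Layers = ⌈299/0.06⌉ = 4984.
Hatch length per layer: 9790 / 0.23 → 42565.2 mm.
Scan time per layer = 42565.2 / 4810, so 8.8493 s.
Per-layer time: 8.8493 + 11.1 → 19.9493 s.
4984 layers × 19.9493 s/layer = 99427.3112 s, i.e. 27.62 hours.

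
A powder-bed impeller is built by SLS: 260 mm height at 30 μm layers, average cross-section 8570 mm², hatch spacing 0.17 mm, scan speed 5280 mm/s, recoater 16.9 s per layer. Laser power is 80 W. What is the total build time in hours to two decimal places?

Layer count = ceil(260 / 0.03) = 8667.
Scan path per layer = 8570 / 0.17 = 50411.8 mm.
Scan time per layer = 50411.8 / 5280, so 9.5477 s.
Per-layer time = 9.5477 + 16.9, so 26.4477 s.
Total: 8667 × 26.4477 s = 229222.2159 s → 63.67 hours.

63.67 hours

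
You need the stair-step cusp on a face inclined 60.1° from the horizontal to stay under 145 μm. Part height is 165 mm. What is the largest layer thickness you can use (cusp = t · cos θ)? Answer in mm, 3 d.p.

0.291 mm

t = h_c / cos θ = 0.145 / 0.4985 = 0.291 mm.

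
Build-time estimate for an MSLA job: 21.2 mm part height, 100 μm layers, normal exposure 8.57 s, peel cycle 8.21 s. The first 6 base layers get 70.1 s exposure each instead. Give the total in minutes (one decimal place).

Layer count = ceil(21.2 / 0.1) = 212.
Burn-in layers = 6 × (70.1 + 8.21) = 469.86 s.
Regular layers = 206 × (8.57 + 8.21) = 3456.68 s.
Total = 469.86 + 3456.68 = 3926.54 s = 65.4 minutes.

65.4 minutes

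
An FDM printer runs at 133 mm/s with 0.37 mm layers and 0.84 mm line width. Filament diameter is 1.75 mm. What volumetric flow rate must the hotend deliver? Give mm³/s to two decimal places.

A: 0.37 × 0.84 → 0.3108 mm².
Q = v·A = 133 × 0.3108 = 41.34 mm³/s.

41.34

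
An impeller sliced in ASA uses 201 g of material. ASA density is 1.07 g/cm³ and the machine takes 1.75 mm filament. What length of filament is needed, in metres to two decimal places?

78.10 m

Extruded volume: 201/1.07 = 187.8505 cm³ (187850.5 mm³).
A = π r² = π × 0.875² = 2.4053 mm².
L = V/A = 187850.5/2.4053 = 78098.57 mm → 78.10 m.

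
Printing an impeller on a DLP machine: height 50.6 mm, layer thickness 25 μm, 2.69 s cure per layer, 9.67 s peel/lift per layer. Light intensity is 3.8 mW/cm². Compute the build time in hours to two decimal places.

Number of layers: 50.6 / 0.025 → 2024 (rounded up).
Cycle time = 2.69 + 9.67, so 12.36 s.
Build time: 2024 × 12.36 s = 25016.64 s, i.e. 6.95 hours.

6.95 hours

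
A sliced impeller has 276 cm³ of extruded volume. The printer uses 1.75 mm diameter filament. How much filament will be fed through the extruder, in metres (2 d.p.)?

A = π r² = π × 0.875² = 2.4053 mm².
L = 276000 mm³ / 2.4053 mm² = 114746.6 mm, i.e. 114.75 m.

114.75 m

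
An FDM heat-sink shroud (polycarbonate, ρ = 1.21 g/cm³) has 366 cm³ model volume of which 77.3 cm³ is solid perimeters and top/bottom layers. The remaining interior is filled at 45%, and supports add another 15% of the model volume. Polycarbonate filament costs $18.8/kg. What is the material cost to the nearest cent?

Volume inside the shell = 366 − 77.3 = 288.7 cm³.
Infill volume: 0.45 × 288.7 → 129.915 cm³.
Support: 0.15 × 366 → 54.9 cm³.
Total printed volume = 77.3 + 129.915 + 54.9 = 262.115 cm³.
Mass = 262.115 × 1.21 = 317.15915 g.
At $18.8/kg: 317.15915/1000 × 18.8 = $5.96.

$5.96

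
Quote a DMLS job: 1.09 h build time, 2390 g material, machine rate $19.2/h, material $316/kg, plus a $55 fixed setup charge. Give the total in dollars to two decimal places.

Machine-time cost: 19.2 × 1.09 → $20.928.
Material charge = 316 × 2390/1000 = $755.24.
Total = 20.928 + 755.24 + 55 = 831.168 ≈ $831.17.

$831.17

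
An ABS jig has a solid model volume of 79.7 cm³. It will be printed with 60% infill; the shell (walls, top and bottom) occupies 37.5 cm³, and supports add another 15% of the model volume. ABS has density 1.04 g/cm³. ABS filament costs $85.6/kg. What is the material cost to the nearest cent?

$6.66

Infill region = 79.7 − 37.5, so 42.2 cm³.
Deposited infill = 0.60 × 42.2, so 25.32 cm³.
Support = 0.15 × 79.7, so 11.955 cm³.
Total extruded = 37.5 + 25.32 + 11.955 = 74.775 cm³.
Mass: 74.775 × 1.04 → 77.766 g.
Cost = 77.766 g / 1000 × $85.6/kg = $6.66.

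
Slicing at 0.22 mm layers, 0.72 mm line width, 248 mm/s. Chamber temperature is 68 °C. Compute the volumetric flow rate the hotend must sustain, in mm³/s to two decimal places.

39.28

A = 0.22 × 0.72 = 0.1584 mm².
Q = v·A = 248 × 0.1584 = 39.28 mm³/s.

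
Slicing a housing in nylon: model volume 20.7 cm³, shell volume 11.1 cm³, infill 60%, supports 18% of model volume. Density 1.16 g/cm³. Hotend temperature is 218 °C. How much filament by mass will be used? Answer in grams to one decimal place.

Interior volume = 20.7 − 11.1, so 9.6 cm³.
Infill volume: 0.60 × 9.6 → 5.76 cm³.
Support: 0.18 × 20.7 → 3.726 cm³.
Total printed volume: 11.1 + 5.76 + 3.726 → 20.586 cm³.
Mass = 20.586 × 1.16, so 23.87976 g.

23.9 g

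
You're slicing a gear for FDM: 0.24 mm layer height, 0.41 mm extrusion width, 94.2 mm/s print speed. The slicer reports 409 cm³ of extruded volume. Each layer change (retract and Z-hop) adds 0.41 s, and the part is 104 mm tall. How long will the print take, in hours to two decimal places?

12.31 hours

Bead cross-section = 0.24 × 0.41 = 0.0984 mm².
Path length: 409000 mm³ / 0.0984 mm² → 4156504.1 mm.
Print-move time = 4156504.1 / 94.2 = 44124.2 s.
Layer count = ceil(104 / 0.24) = 434.
Non-print overhead = 434 × 0.41, so 177.94 s.
Altogether 44124.2 + 177.94 = 44302.14 s, i.e. 12.31 hours.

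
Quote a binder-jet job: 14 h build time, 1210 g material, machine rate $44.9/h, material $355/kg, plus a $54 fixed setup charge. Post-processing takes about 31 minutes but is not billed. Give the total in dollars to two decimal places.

$1112.15

Machine cost = 44.9 × 14, so $628.60.
Feedstock cost = 355 × 1210/1000, so $429.55.
Total = 628.60 + 429.55 + 54 = $1112.15.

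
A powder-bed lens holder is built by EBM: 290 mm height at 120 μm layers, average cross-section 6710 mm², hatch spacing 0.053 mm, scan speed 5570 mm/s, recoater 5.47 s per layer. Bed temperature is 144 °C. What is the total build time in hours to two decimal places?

Layer count = ceil(290 / 0.12) = 2417.
Scan path per layer: 6710 / 0.053 → 126603.8 mm.
Beam time per layer = 126603.8 / 5570, so 22.7296 s.
Per-layer time = 22.7296 + 5.47, so 28.1996 s.
Build time = 2417 × 28.1996 = 68158.4332 s = 18.93 hours.

18.93 hours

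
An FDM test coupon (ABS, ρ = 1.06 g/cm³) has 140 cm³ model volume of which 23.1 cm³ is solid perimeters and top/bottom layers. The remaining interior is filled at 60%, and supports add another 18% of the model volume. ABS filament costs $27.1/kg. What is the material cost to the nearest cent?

Interior volume = 140 − 23.1, so 116.9 cm³.
Deposited infill = 0.60 × 116.9, so 70.14 cm³.
Support = 0.18 × 140 = 25.2 cm³.
Total extruded = 23.1 + 70.14 + 25.2, so 118.44 cm³.
Mass = 118.44 × 1.06 = 125.5464 g.
At $27.1/kg: 125.5464/1000 × 27.1 = $3.40.

$3.40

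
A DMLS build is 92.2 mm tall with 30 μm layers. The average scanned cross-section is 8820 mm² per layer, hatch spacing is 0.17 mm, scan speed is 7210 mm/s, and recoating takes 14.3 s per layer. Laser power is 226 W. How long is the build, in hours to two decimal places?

Number of layers: 92.2 / 0.03 → 3074 (rounded up).
Scan path per layer = 8820 / 0.17, so 51882.4 mm.
Laser time per layer: 51882.4 / 7210 → 7.1959 s.
Time per layer = 7.1959 + 14.3, so 21.4959 s.
Build time = 3074 × 21.4959 = 66078.3966 s = 18.36 hours.

18.36 hours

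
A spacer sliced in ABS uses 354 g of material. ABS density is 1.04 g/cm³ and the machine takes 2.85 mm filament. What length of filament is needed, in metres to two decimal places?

Extruded volume: 354/1.04 = 340.3846 cm³ (340384.6 mm³).
Filament cross-section = π × (2.85/2)² = 6.3794 mm².
L = V/A = 340384.6/6.3794 = 53356.84 mm → 53.36 m.

53.36 m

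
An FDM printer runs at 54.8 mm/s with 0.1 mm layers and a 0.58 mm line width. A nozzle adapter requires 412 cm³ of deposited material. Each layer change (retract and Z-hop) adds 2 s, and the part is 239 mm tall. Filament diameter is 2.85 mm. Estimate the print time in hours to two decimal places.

Bead cross-section = 0.1 × 0.58 = 0.058 mm².
Path length: 412000 mm³ / 0.058 mm² → 7103448.3 mm.
Time extruding: 7103448.3 / 54.8 → 129625 s.
Layer count = ceil(239 / 0.1) = 2390.
Z-hop total = 2390 × 2 = 4780 s.
Altogether 129625 + 4780 = 134405 s, i.e. 37.33 hours.

37.33 hours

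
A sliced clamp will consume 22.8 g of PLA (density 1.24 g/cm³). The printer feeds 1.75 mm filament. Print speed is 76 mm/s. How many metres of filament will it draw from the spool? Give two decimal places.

7.64 m

Extruded volume: 22.8/1.24 = 18.3871 cm³ (18387.1 mm³).
Filament cross-section = π × (1.75/2)² = 2.4053 mm².
Length = 18387.1 / 2.4053 = 7644.41 mm = 7.64 m.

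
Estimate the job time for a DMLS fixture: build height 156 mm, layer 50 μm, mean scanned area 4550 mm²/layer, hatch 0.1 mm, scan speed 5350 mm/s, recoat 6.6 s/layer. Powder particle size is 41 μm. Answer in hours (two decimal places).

Layers = ⌈156/0.05⌉ = 3120.
Per-layer scan distance = 4550 / 0.1 = 45500 mm.
Per-layer scan time = 45500 / 5350 = 8.5047 s.
Per-layer time = 8.5047 + 6.6 = 15.1047 s.
Build time = 3120 × 15.1047 = 47126.664 s = 13.09 hours.

13.09 hours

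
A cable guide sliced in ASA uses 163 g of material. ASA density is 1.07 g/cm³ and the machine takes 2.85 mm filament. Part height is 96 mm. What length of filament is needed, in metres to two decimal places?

Extruded volume: 163/1.07 = 152.3364 cm³ (152336.4 mm³).
Filament cross-section = π × (2.85/2)² = 6.3794 mm².
L = V/A = 152336.4/6.3794 = 23879.42 mm → 23.88 m.

23.88 m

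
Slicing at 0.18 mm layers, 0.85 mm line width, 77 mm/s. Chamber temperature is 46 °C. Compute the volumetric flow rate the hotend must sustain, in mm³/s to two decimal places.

11.78

Bead cross-section = 0.18 × 0.85, so 0.153 mm².
Volumetric flow = 77 × 0.153 = 11.78 mm³/s.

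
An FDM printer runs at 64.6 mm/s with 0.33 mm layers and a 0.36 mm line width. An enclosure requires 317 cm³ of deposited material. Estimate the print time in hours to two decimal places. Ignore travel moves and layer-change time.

Line area = 0.33 × 0.36, so 0.1188 mm².
Total extruded path = 317000/0.1188 = 2668350.2 mm.
Time extruding = 2668350.2 / 64.6, so 41305.7 s.
In the requested units: 41305.7 s = 11.47 hours.

11.47 hours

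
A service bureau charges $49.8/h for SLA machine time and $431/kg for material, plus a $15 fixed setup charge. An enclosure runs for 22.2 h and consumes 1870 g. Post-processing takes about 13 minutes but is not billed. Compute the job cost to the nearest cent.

Machine cost = 49.8 × 22.2 = $1105.56.
Feedstock cost = 431 × 1870/1000 = $805.97.
Total = 1105.56 + 805.97 + 15 = $1926.53.

$1926.53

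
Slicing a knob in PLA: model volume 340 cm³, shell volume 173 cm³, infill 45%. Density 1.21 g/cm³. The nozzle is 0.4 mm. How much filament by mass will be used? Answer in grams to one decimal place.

300.3 g

Volume inside the shell = 340 − 173, so 167 cm³.
Deposited infill = 0.45 × 167 = 75.15 cm³.
Total printed volume = 173 + 75.15, so 248.15 cm³.
Mass = 248.15 × 1.21 = 300.2615 g.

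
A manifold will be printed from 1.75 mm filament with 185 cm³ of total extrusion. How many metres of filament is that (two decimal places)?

A = π r² = π × 0.875² = 2.4053 mm².
Length = 185 cm³ / 2.4053 mm² = 185000 / 2.4053 = 76913.48 mm = 76.91 m.

76.91 m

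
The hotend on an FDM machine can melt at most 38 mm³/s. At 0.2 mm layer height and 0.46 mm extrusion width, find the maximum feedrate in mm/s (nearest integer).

A: 0.2 × 0.46 → 0.092 mm².
v_max = Q/A = 38/0.092 = 413.04 mm/s → 413 mm/s.

413 mm/s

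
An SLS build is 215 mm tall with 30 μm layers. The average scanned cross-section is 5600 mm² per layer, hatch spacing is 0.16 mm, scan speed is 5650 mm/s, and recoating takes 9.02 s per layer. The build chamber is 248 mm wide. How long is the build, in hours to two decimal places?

30.29 hours

Number of layers: 215 / 0.03 → 7167 (rounded up).
Scan path per layer: 5600 / 0.16 → 35000 mm.
Scan time per layer: 35000 / 5650 → 6.1947 s.
Time per layer: 6.1947 + 9.02 → 15.2147 s.
Build time = 7167 × 15.2147 = 109043.7549 s = 30.29 hours.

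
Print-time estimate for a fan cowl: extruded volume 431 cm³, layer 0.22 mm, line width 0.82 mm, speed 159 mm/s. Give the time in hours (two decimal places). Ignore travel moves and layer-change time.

4.17 hours

Extrusion cross-section: 0.22 × 0.82 → 0.1804 mm².
Path length: 431000 mm³ / 0.1804 mm² → 2389135.3 mm.
Time extruding = 2389135.3 / 159, so 15026 s.
In the requested units: 15026 s = 4.17 hours.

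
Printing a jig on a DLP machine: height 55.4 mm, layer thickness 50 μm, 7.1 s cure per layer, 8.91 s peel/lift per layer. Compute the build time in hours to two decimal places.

Layers = ⌈55.4/0.05⌉ = 1108.
Each layer takes = 7.1 + 8.91, so 16.01 s.
Total = 1108 × 16.01 = 17739.08 s = 4.93 hours.

4.93 hours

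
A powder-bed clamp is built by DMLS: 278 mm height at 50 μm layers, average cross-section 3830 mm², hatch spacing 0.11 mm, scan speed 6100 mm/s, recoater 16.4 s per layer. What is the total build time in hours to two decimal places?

34.14 hours

Number of layers: 278 / 0.05 → 5560 (rounded up).
Scan path per layer = 3830 / 0.11 = 34818.2 mm.
Scan time per layer: 34818.2 / 6100 → 5.7079 s.
Layer cycle = 5.7079 + 16.4, so 22.1079 s.
Build time = 5560 × 22.1079 = 122919.924 s = 34.14 hours.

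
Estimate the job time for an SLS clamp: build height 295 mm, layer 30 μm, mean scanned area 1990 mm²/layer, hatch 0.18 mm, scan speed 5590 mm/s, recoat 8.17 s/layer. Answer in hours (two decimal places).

27.72 hours

Number of layers: 295 / 0.03 → 9834 (rounded up).
Scan path per layer = 1990 / 0.18 = 11055.6 mm.
Scan time per layer = 11055.6 / 5590, so 1.9777 s.
Time per layer = 1.9777 + 8.17, so 10.1477 s.
Total: 9834 × 10.1477 s = 99792.4818 s → 27.72 hours.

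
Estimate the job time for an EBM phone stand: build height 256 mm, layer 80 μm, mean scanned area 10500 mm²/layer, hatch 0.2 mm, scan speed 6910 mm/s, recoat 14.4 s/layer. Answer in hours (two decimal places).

Layers = ⌈256/0.08⌉ = 3200.
Per-layer scan distance: 10500 / 0.2 → 52500 mm.
Beam time per layer = 52500 / 6910, so 7.5977 s.
Per-layer time: 7.5977 + 14.4 → 21.9977 s.
Build time = 3200 × 21.9977 = 70392.64 s = 19.55 hours.

19.55 hours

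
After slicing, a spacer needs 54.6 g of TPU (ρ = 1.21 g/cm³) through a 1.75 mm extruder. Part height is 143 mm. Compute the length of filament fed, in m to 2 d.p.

Extruded volume: 54.6/1.21 = 45.124 cm³ (45124 mm³).
A = π r² = π × 0.875² = 2.4053 mm².
L = V/A = 45124/2.4053 = 18760.24 mm → 18.76 m.

18.76 m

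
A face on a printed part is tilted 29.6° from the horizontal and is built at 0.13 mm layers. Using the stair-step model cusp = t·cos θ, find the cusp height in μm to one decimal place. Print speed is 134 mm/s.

113.0 μm

h_c = t·cos θ = 0.13 × 0.8695 = 0.113035 mm (113.0 μm).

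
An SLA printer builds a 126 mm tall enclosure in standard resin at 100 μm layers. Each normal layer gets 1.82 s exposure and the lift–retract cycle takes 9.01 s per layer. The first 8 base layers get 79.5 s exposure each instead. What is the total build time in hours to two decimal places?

3.96 hours

Layer count = ceil(126 / 0.1) = 1260.
Base layers = 8 × (79.5 + 9.01), so 708.08 s.
Regular layers = 1252 × (1.82 + 9.01), so 13559.16 s.
Total = 708.08 + 13559.16 = 14267.24 s = 3.96 hours.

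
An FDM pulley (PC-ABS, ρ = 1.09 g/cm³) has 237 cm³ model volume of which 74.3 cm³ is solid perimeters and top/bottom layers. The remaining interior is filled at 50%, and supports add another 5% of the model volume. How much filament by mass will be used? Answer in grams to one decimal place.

Volume inside the shell = 237 − 74.3 = 162.7 cm³.
Infill volume = 0.50 × 162.7, so 81.35 cm³.
Support = 0.05 × 237, so 11.85 cm³.
Total printed volume = 74.3 + 81.35 + 11.85 = 167.5 cm³.
Mass = 167.5 × 1.09 = 182.575 g.

182.6 g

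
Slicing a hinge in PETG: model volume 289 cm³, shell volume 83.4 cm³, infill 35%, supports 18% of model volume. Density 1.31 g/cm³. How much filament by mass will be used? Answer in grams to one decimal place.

Infill region = 289 − 83.4, so 205.6 cm³.
Deposited infill: 0.35 × 205.6 → 71.96 cm³.
Support = 0.18 × 289, so 52.02 cm³.
Total printed volume = 83.4 + 71.96 + 52.02, so 207.38 cm³.
Mass = 207.38 × 1.31 = 271.6678 g.

271.7 g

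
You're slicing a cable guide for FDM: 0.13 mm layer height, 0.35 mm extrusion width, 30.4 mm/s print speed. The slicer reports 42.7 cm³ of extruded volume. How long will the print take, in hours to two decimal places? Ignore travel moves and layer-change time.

8.58 hours

Bead cross-section: 0.13 × 0.35 → 0.0455 mm².
Toolpath length = 42.7 cm³ / 0.0455 mm² = 42700 / 0.0455 = 938461.5 mm.
Print-move time: 938461.5 / 30.4 → 30870.4 s.
Converting: 30870.4 s = 8.58 hours.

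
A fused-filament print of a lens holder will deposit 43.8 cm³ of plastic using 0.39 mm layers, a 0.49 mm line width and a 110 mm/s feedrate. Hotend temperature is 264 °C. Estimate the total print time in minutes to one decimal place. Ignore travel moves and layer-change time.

34.7 minutes

Line area: 0.39 × 0.49 → 0.1911 mm².
Total extruded path = 43800/0.1911 = 229199.4 mm.
Time extruding: 229199.4 / 110 → 2083.6 s.
2083.6 s = 34.7 minutes.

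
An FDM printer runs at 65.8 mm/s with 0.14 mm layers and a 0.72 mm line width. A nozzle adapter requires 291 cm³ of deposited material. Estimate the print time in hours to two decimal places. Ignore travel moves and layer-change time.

Extrusion cross-section = 0.14 × 0.72 = 0.1008 mm².
Toolpath length = 291 cm³ / 0.1008 mm² = 291000 / 0.1008 = 2886904.8 mm.
Print-move time: 2886904.8 / 65.8 → 43873.9 s.
That's 43873.9 s → 12.19 hours.

12.19 hours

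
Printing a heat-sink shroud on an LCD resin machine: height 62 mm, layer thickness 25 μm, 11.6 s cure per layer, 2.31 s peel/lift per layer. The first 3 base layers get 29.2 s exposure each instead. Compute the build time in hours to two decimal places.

Number of layers: 62 / 0.025 → 2480 (rounded up).
Burn-in layers = 3 × (29.2 + 2.31), so 94.53 s.
Remaining layers = 2477 × (11.6 + 2.31) = 34455.07 s.
Total = 94.53 + 34455.07 = 34549.6 s = 9.60 hours.

9.60 hours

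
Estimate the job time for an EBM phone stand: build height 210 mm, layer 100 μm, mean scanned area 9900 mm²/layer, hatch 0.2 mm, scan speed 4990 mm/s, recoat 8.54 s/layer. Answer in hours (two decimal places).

Number of layers: 210 / 0.1 → 2100 (rounded up).
Scan path per layer = 9900 / 0.2, so 49500 mm.
Beam time per layer = 49500 / 4990, so 9.9198 s.
Per-layer time = 9.9198 + 8.54, so 18.4598 s.
Total: 2100 × 18.4598 s = 38765.58 s → 10.77 hours.

10.77 hours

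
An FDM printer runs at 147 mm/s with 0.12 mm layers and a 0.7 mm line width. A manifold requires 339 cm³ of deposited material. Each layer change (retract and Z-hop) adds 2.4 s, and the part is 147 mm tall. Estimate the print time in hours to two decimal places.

Line area: 0.12 × 0.7 → 0.084 mm².
Toolpath length = 339 cm³ / 0.084 mm² = 339000 / 0.084 = 4035714.3 mm.
Time extruding = 4035714.3 / 147, so 27453.8 s.
Layer count = ceil(147 / 0.12) = 1225.
Layer-change overhead: 1225 × 2.4 → 2940 s.
Total = 27453.8 + 2940 = 30393.8 s = 8.44 hours.

8.44 hours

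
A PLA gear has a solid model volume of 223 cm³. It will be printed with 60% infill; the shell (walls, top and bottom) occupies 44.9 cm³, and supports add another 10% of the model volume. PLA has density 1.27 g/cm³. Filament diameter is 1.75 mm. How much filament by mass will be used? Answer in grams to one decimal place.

221.1 g

Volume inside the shell = 223 − 44.9, so 178.1 cm³.
Infill deposited: 0.60 × 178.1 → 106.86 cm³.
Support: 0.10 × 223 → 22.3 cm³.
Total extruded = 44.9 + 106.86 + 22.3 = 174.06 cm³.
Mass = 174.06 × 1.27 = 221.0562 g.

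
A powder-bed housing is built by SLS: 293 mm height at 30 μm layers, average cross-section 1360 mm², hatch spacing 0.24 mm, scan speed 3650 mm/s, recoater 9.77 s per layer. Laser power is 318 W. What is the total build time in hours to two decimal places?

Number of layers: 293 / 0.03 → 9767 (rounded up).
Hatch length per layer = 1360 / 0.24 = 5666.7 mm.
Laser time per layer: 5666.7 / 3650 → 1.5525 s.
Per-layer time = 1.5525 + 9.77, so 11.3225 s.
9767 layers × 11.3225 s/layer = 110586.8575 s, i.e. 30.72 hours.

30.72 hours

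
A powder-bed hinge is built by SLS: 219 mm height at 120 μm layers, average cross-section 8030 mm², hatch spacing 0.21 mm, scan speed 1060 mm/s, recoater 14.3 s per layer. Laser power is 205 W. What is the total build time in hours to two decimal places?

Layers = ⌈219/0.12⌉ = 1825.
Hatch length per layer: 8030 / 0.21 → 38238.1 mm.
Laser time per layer = 38238.1 / 1060 = 36.0737 s.
Per-layer time = 36.0737 + 14.3 = 50.3737 s.
Build time = 1825 × 50.3737 = 91932.0025 s = 25.54 hours.

25.54 hours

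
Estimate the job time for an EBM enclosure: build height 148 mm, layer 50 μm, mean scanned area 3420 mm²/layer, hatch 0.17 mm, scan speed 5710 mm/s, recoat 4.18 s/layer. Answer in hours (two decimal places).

6.33 hours

Layers = ⌈148/0.05⌉ = 2960.
Scan path per layer: 3420 / 0.17 → 20117.6 mm.
Per-layer scan time = 20117.6 / 5710, so 3.5232 s.
Layer cycle = 3.5232 + 4.18 = 7.7032 s.
Total: 2960 × 7.7032 s = 22801.472 s → 6.33 hours.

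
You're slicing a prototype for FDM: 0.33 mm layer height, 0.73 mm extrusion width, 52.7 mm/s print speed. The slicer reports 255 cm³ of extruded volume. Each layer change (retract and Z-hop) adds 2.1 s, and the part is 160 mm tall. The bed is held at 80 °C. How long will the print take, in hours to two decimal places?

5.86 hours

Bead cross-section = 0.33 × 0.73, so 0.2409 mm².
Path length: 255000 mm³ / 0.2409 mm² → 1058530.5 mm.
Extrusion time = 1058530.5 / 52.7 = 20086 s.
Number of layers: 160 / 0.33 → 485 (rounded up).
Z-hop total = 485 × 2.1, so 1018.5 s.
Total = 20086 + 1018.5 = 21104.5 s = 5.86 hours.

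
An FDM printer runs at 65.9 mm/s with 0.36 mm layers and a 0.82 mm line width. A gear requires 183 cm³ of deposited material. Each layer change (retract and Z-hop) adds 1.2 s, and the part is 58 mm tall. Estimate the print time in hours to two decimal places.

2.67 hours

Bead cross-section = 0.36 × 0.82 = 0.2952 mm².
Toolpath length = 183 cm³ / 0.2952 mm² = 183000 / 0.2952 = 619918.7 mm.
Extrusion time = 619918.7 / 65.9 = 9407 s.
Layer count = ceil(58 / 0.36) = 162.
Non-print overhead: 162 × 1.2 → 194.4 s.
Altogether 9407 + 194.4 = 9601.4 s, i.e. 2.67 hours.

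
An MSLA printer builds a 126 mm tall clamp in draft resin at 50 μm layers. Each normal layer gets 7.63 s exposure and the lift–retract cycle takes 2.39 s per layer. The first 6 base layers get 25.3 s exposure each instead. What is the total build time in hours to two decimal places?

7.04 hours

Number of layers: 126 / 0.05 → 2520 (rounded up).
Bottom layers = 6 × (25.3 + 2.39) = 166.14 s.
Regular layers = 2514 × (7.63 + 2.39) = 25190.28 s.
Sum: 166.14 + 25190.28 = 25356.42 s → 7.04 hours.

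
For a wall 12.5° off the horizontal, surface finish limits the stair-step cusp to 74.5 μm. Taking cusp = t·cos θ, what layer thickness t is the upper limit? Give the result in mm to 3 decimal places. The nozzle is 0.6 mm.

Layer height = cusp / cos(12.5°) = 0.0745 / 0.9763 = 0.076 mm.

0.076 mm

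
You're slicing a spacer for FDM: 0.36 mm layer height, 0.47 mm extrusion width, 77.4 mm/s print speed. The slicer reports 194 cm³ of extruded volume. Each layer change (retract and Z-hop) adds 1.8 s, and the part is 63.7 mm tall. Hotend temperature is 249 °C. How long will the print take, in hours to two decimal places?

4.20 hours

Bead cross-section = 0.36 × 0.47, so 0.1692 mm².
Path length: 194000 mm³ / 0.1692 mm² → 1146572.1 mm.
Extrusion time = 1146572.1 / 77.4 = 14813.6 s.
Number of layers: 63.7 / 0.36 → 177 (rounded up).
Z-hop total: 177 × 1.8 → 318.6 s.
Altogether 14813.6 + 318.6 = 15132.2 s, i.e. 4.20 hours.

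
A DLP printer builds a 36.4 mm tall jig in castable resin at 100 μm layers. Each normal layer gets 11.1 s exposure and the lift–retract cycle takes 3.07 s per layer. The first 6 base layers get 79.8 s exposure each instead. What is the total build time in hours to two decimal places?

1.55 hours

Number of layers: 36.4 / 0.1 → 364 (rounded up).
Base layers = 6 × (79.8 + 3.07), so 497.22 s.
Normal layers = 358 × (11.1 + 3.07) = 5072.86 s.
Total = 497.22 + 5072.86 = 5570.08 s = 1.55 hours.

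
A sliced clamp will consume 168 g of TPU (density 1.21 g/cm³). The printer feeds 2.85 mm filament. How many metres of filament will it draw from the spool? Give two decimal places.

Extruded volume: 168/1.21 = 138.843 cm³ (138843 mm³).
Cross-section of 2.85 mm filament: π·(2.85/2)² = 6.3794 mm².
L = V/A = 138843/6.3794 = 21764.27 mm → 21.76 m.

21.76 m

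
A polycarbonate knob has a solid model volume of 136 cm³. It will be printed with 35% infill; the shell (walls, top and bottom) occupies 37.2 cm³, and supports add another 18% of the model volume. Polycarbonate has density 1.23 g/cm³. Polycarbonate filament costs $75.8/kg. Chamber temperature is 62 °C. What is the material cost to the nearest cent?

Infill region = 136 − 37.2, so 98.8 cm³.
Deposited infill = 0.35 × 98.8, so 34.58 cm³.
Support: 0.18 × 136 → 24.48 cm³.
Deposited volume = 37.2 + 34.58 + 24.48, so 96.26 cm³.
Mass: 96.26 × 1.23 → 118.3998 g.
At $75.8/kg: 118.3998/1000 × 75.8 = $8.97.

$8.97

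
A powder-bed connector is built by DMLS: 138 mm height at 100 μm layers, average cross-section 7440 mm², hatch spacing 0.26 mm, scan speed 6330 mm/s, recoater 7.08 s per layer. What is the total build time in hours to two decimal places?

4.45 hours

Layer count = ceil(138 / 0.1) = 1380.
Hatch length per layer: 7440 / 0.26 → 28615.4 mm.
Per-layer scan time = 28615.4 / 6330 = 4.5206 s.
Per-layer time: 4.5206 + 7.08 → 11.6006 s.
Total: 1380 × 11.6006 s = 16008.828 s → 4.45 hours.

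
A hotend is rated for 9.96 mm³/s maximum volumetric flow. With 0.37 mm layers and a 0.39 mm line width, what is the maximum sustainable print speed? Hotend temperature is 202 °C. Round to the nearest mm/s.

A = 0.37 × 0.39 = 0.1443 mm².
v_max = Q/A = 9.96/0.1443 = 69.02 mm/s → 69 mm/s.

69 mm/s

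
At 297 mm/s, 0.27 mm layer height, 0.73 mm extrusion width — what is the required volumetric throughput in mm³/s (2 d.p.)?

A: 0.27 × 0.73 → 0.1971 mm².
Volumetric flow = 297 × 0.1971 = 58.54 mm³/s.

58.54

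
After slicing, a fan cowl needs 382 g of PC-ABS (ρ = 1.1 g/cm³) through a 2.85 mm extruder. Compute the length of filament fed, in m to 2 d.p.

54.44 m

Volume = 382 g / 1.1 g·cm⁻³ = 347.2727 cm³ = 347272.7 mm³.
Cross-section of 2.85 mm filament: π·(2.85/2)² = 6.3794 mm².
L = V/A = 347272.7/6.3794 = 54436.58 mm → 54.44 m.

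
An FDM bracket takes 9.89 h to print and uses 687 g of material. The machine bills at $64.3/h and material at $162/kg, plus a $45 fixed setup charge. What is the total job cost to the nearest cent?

Time charge = 64.3 × 9.89, so $635.927.
Material cost = 162 × 687/1000 = $111.294.
Adding setup: 635.927 + 111.294 + 45 → 792.221 ≈ $792.22.

$792.22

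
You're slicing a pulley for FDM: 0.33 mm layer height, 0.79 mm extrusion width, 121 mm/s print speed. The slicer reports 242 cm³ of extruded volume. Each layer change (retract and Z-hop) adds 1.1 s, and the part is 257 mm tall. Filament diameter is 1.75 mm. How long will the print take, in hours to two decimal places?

Extrusion cross-section: 0.33 × 0.79 → 0.2607 mm².
Toolpath length = 242 cm³ / 0.2607 mm² = 242000 / 0.2607 = 928270 mm.
Time extruding = 928270 / 121, so 7671.7 s.
Layer count = ceil(257 / 0.33) = 779.
Z-hop total = 779 × 1.1, so 856.9 s.
Altogether 7671.7 + 856.9 = 8528.6 s, i.e. 2.37 hours.

2.37 hours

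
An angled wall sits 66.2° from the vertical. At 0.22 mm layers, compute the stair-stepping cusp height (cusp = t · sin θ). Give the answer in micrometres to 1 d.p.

201.3 μm

Cusp = layer height × sin(66.2°) = 0.22 × 0.9150 = 0.2013 mm = 201.3 μm.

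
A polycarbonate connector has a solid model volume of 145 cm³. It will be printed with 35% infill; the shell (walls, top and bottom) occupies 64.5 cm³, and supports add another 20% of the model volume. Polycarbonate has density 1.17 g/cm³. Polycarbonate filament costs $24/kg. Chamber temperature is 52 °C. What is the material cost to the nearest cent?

$3.42

Infill region = 145 − 64.5, so 80.5 cm³.
Infill volume: 0.35 × 80.5 → 28.175 cm³.
Support = 0.20 × 145 = 29 cm³.
Total printed volume: 64.5 + 28.175 + 29 → 121.675 cm³.
Mass = 121.675 × 1.17, so 142.35975 g.
At $24/kg: 142.35975/1000 × 24 = $3.42.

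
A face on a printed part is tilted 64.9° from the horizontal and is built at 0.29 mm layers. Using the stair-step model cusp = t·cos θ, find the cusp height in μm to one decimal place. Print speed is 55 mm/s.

123.0 μm

cos(64.9°) = 0.4242, so cusp = 0.29 × 0.4242 = 0.123018 mm → 123.0 μm.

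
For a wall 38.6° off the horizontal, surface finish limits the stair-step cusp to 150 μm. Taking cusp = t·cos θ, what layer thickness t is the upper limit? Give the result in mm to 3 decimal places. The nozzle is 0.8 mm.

0.192 mm

cos(38.6°) = 0.7815; t_max = 0.15/0.7815 = 0.192 mm.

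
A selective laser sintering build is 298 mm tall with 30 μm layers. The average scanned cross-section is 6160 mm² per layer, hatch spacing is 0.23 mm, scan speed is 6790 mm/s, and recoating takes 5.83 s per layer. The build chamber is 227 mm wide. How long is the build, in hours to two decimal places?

Layers = ⌈298/0.03⌉ = 9934.
Hatch length per layer: 6160 / 0.23 → 26782.6 mm.
Laser time per layer = 26782.6 / 6790, so 3.9444 s.
Time per layer = 3.9444 + 5.83 = 9.7744 s.
Build time = 9934 × 9.7744 = 97098.8896 s = 26.97 hours.

26.97 hours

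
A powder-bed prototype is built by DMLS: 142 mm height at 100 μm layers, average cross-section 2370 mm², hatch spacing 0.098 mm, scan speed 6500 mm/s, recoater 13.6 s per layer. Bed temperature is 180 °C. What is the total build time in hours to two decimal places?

Number of layers: 142 / 0.1 → 1420 (rounded up).
Per-layer scan distance = 2370 / 0.098 = 24183.7 mm.
Laser time per layer: 24183.7 / 6500 → 3.7206 s.
Layer cycle = 3.7206 + 13.6 = 17.3206 s.
Build time = 1420 × 17.3206 = 24595.252 s = 6.83 hours.

6.83 hours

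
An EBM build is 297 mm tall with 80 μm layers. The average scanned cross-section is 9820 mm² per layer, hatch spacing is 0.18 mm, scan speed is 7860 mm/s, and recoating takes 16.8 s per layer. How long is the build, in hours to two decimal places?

Layers = ⌈297/0.08⌉ = 3713.
Per-layer scan distance = 9820 / 0.18, so 54555.6 mm.
Per-layer scan time: 54555.6 / 7860 → 6.9409 s.
Per-layer time = 6.9409 + 16.8, so 23.7409 s.
Total: 3713 × 23.7409 s = 88149.9617 s → 24.49 hours.

24.49 hours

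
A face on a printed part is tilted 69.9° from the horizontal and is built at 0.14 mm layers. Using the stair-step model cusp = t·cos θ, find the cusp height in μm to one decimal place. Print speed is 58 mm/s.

Cusp = layer height × cos(69.9°) = 0.14 × 0.3437 = 0.048118 mm = 48.1 μm.

48.1 μm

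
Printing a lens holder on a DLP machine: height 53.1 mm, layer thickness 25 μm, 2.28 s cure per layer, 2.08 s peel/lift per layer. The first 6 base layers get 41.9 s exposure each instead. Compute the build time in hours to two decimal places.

2.64 hours

Layers = ⌈53.1/0.025⌉ = 2124.
Base layers = 6 × (41.9 + 2.08) = 263.88 s.
Normal layers = 2118 × (2.28 + 2.08) = 9234.48 s.
Sum: 263.88 + 9234.48 = 9498.36 s → 2.64 hours.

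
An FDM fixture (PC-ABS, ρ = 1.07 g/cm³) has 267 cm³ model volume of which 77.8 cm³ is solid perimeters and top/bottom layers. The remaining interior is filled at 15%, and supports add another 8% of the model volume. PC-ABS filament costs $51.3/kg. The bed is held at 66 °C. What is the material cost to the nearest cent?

$7.00

Interior volume: 267 − 77.8 → 189.2 cm³.
Infill deposited: 0.15 × 189.2 → 28.38 cm³.
Support = 0.08 × 267, so 21.36 cm³.
Total printed volume = 77.8 + 28.38 + 21.36, so 127.54 cm³.
Mass: 127.54 × 1.07 → 136.4678 g.
At $51.3/kg: 136.4678/1000 × 51.3 = $7.00.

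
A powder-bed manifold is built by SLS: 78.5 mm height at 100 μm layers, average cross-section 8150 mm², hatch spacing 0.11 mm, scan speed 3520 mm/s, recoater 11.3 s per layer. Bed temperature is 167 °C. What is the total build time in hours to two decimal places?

Layers = ⌈78.5/0.1⌉ = 785.
Scan path per layer = 8150 / 0.11, so 74090.9 mm.
Laser time per layer = 74090.9 / 3520 = 21.0486 s.
Time per layer = 21.0486 + 11.3 = 32.3486 s.
Total: 785 × 32.3486 s = 25393.651 s → 7.05 hours.

7.05 hours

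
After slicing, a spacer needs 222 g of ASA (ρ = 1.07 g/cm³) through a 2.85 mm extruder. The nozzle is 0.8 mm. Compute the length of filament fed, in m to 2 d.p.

32.52 m

Extruded volume: 222/1.07 = 207.4766 cm³ (207476.6 mm³).
A = π r² = π × 1.425² = 6.3794 mm².
Length = 207476.6 / 6.3794 = 32522.9 mm = 32.52 m.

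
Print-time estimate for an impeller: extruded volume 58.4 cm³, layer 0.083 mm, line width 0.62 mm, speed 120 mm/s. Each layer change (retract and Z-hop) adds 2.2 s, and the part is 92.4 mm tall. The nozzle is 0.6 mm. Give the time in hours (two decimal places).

Bead cross-section = 0.083 × 0.62 = 0.05146 mm².
Total extruded path = 58400/0.05146 = 1134862 mm.
Time extruding = 1134862 / 120 = 9457.2 s.
Layer count = ceil(92.4 / 0.083) = 1114.
Z-hop total = 1114 × 2.2, so 2450.8 s.
Total = 9457.2 + 2450.8 = 11908 s = 3.31 hours.

3.31 hours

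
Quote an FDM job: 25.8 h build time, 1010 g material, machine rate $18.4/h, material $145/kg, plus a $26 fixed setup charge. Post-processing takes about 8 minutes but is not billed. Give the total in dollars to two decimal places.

Machine cost = 18.4 × 25.8 = $474.72.
Feedstock cost = 145 × 1010/1000, so $146.45.
Adding setup: 474.72 + 146.45 + 26 → $647.17.

$647.17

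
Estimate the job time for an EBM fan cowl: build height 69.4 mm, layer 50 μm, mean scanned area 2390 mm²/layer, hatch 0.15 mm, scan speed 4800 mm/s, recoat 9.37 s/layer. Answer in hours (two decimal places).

Layer count = ceil(69.4 / 0.05) = 1388.
Scan path per layer = 2390 / 0.15 = 15933.3 mm.
Scan time per layer: 15933.3 / 4800 → 3.3194 s.
Layer cycle = 3.3194 + 9.37, so 12.6894 s.
1388 layers × 12.6894 s/layer = 17612.8872 s, i.e. 4.89 hours.

4.89 hours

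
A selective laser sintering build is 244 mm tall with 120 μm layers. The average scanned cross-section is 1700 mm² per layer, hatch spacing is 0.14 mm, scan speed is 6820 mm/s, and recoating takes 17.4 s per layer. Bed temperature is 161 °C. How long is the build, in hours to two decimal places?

10.84 hours

Layer count = ceil(244 / 0.12) = 2034.
Scan path per layer = 1700 / 0.14, so 12142.9 mm.
Laser time per layer = 12142.9 / 6820 = 1.7805 s.
Layer cycle: 1.7805 + 17.4 → 19.1805 s.
Build time = 2034 × 19.1805 = 39013.137 s = 10.84 hours.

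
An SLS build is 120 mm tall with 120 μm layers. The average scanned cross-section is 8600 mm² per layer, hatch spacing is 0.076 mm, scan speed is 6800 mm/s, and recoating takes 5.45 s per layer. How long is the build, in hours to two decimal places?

6.14 hours

Layer count = ceil(120 / 0.12) = 1000.
Hatch length per layer = 8600 / 0.076 = 113157.9 mm.
Per-layer scan time: 113157.9 / 6800 → 16.6409 s.
Per-layer time: 16.6409 + 5.45 → 22.0909 s.
1000 layers × 22.0909 s/layer = 22090.9 s, i.e. 6.14 hours.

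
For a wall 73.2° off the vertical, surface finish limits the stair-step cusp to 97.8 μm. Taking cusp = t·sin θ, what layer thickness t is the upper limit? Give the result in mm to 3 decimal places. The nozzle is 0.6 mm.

0.102 mm

t = h_c / sin θ = 0.0978 / 0.9573 = 0.102 mm.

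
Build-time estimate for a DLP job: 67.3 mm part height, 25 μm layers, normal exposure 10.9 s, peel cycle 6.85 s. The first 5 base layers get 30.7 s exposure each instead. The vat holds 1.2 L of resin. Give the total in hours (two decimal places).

Number of layers: 67.3 / 0.025 → 2692 (rounded up).
Bottom layers = 5 × (30.7 + 6.85) = 187.75 s.
Regular layers: 2687 × (10.9 + 6.85) → 47694.25 s.
Total = 187.75 + 47694.25 = 47882 s = 13.30 hours.

13.30 hours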